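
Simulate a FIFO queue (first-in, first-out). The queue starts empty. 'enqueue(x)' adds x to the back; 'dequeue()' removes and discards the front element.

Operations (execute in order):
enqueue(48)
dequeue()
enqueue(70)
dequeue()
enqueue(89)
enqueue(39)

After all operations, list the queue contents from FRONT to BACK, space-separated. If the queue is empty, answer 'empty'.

Answer: 89 39

Derivation:
enqueue(48): [48]
dequeue(): []
enqueue(70): [70]
dequeue(): []
enqueue(89): [89]
enqueue(39): [89, 39]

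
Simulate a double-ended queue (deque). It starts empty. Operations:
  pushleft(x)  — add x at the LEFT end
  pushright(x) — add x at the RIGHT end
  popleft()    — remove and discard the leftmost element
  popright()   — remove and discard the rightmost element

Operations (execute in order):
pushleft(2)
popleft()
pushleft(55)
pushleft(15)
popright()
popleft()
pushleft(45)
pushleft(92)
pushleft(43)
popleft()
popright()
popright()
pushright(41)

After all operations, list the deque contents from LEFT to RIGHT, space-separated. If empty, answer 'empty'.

Answer: 41

Derivation:
pushleft(2): [2]
popleft(): []
pushleft(55): [55]
pushleft(15): [15, 55]
popright(): [15]
popleft(): []
pushleft(45): [45]
pushleft(92): [92, 45]
pushleft(43): [43, 92, 45]
popleft(): [92, 45]
popright(): [92]
popright(): []
pushright(41): [41]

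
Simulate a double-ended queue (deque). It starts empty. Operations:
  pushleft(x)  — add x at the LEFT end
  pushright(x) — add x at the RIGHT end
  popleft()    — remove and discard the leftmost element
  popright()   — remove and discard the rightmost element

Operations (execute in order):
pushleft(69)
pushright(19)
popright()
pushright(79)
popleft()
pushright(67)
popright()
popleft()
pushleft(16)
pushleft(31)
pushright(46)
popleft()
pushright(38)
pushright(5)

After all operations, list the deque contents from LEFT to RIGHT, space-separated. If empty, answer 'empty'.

Answer: 16 46 38 5

Derivation:
pushleft(69): [69]
pushright(19): [69, 19]
popright(): [69]
pushright(79): [69, 79]
popleft(): [79]
pushright(67): [79, 67]
popright(): [79]
popleft(): []
pushleft(16): [16]
pushleft(31): [31, 16]
pushright(46): [31, 16, 46]
popleft(): [16, 46]
pushright(38): [16, 46, 38]
pushright(5): [16, 46, 38, 5]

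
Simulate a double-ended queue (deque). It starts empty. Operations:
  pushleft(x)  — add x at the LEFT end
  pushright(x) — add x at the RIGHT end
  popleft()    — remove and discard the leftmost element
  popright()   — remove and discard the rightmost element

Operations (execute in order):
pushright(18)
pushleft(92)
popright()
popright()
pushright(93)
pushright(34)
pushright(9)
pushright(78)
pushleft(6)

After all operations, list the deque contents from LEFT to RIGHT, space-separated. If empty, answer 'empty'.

pushright(18): [18]
pushleft(92): [92, 18]
popright(): [92]
popright(): []
pushright(93): [93]
pushright(34): [93, 34]
pushright(9): [93, 34, 9]
pushright(78): [93, 34, 9, 78]
pushleft(6): [6, 93, 34, 9, 78]

Answer: 6 93 34 9 78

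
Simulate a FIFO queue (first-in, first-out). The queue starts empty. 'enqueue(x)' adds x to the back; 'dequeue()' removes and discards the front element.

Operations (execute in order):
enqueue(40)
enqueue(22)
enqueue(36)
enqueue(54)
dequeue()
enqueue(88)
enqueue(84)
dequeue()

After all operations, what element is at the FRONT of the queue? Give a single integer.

enqueue(40): queue = [40]
enqueue(22): queue = [40, 22]
enqueue(36): queue = [40, 22, 36]
enqueue(54): queue = [40, 22, 36, 54]
dequeue(): queue = [22, 36, 54]
enqueue(88): queue = [22, 36, 54, 88]
enqueue(84): queue = [22, 36, 54, 88, 84]
dequeue(): queue = [36, 54, 88, 84]

Answer: 36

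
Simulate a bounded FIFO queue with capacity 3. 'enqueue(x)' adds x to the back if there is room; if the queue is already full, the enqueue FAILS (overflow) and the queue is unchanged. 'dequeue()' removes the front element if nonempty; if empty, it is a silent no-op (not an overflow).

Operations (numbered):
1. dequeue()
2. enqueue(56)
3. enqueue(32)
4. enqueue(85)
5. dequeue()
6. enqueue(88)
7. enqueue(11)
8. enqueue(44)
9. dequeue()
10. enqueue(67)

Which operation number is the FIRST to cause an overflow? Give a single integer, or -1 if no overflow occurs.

1. dequeue(): empty, no-op, size=0
2. enqueue(56): size=1
3. enqueue(32): size=2
4. enqueue(85): size=3
5. dequeue(): size=2
6. enqueue(88): size=3
7. enqueue(11): size=3=cap → OVERFLOW (fail)
8. enqueue(44): size=3=cap → OVERFLOW (fail)
9. dequeue(): size=2
10. enqueue(67): size=3

Answer: 7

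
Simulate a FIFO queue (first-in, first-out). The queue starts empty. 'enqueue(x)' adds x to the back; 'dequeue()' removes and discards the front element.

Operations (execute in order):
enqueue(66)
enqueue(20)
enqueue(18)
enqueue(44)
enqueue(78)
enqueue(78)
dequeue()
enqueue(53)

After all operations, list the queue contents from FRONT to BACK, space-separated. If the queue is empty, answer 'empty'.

enqueue(66): [66]
enqueue(20): [66, 20]
enqueue(18): [66, 20, 18]
enqueue(44): [66, 20, 18, 44]
enqueue(78): [66, 20, 18, 44, 78]
enqueue(78): [66, 20, 18, 44, 78, 78]
dequeue(): [20, 18, 44, 78, 78]
enqueue(53): [20, 18, 44, 78, 78, 53]

Answer: 20 18 44 78 78 53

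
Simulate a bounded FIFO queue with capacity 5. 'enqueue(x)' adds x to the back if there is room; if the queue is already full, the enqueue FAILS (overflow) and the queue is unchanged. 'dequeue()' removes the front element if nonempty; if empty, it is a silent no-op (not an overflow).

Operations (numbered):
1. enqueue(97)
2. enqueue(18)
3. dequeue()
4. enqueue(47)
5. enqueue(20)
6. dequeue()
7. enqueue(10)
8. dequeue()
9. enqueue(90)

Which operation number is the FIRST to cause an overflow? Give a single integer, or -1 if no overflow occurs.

1. enqueue(97): size=1
2. enqueue(18): size=2
3. dequeue(): size=1
4. enqueue(47): size=2
5. enqueue(20): size=3
6. dequeue(): size=2
7. enqueue(10): size=3
8. dequeue(): size=2
9. enqueue(90): size=3

Answer: -1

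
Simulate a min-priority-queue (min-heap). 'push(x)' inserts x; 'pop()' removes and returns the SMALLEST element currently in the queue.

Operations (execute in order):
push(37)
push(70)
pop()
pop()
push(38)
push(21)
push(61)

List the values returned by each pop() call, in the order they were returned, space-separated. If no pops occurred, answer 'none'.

push(37): heap contents = [37]
push(70): heap contents = [37, 70]
pop() → 37: heap contents = [70]
pop() → 70: heap contents = []
push(38): heap contents = [38]
push(21): heap contents = [21, 38]
push(61): heap contents = [21, 38, 61]

Answer: 37 70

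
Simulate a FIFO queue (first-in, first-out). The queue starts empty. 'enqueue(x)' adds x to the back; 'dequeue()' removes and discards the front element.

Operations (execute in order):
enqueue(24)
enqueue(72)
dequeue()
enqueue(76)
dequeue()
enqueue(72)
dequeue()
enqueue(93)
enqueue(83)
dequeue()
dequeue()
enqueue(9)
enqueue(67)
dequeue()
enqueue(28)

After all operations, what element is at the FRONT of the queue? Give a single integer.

Answer: 9

Derivation:
enqueue(24): queue = [24]
enqueue(72): queue = [24, 72]
dequeue(): queue = [72]
enqueue(76): queue = [72, 76]
dequeue(): queue = [76]
enqueue(72): queue = [76, 72]
dequeue(): queue = [72]
enqueue(93): queue = [72, 93]
enqueue(83): queue = [72, 93, 83]
dequeue(): queue = [93, 83]
dequeue(): queue = [83]
enqueue(9): queue = [83, 9]
enqueue(67): queue = [83, 9, 67]
dequeue(): queue = [9, 67]
enqueue(28): queue = [9, 67, 28]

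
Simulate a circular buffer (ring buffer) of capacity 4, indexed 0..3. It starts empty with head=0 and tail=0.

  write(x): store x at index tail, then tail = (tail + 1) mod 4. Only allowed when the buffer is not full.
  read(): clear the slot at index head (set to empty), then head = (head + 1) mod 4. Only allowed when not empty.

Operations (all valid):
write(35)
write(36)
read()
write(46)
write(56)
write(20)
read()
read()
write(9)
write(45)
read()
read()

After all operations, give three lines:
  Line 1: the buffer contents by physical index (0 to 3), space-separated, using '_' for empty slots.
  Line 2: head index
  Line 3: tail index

write(35): buf=[35 _ _ _], head=0, tail=1, size=1
write(36): buf=[35 36 _ _], head=0, tail=2, size=2
read(): buf=[_ 36 _ _], head=1, tail=2, size=1
write(46): buf=[_ 36 46 _], head=1, tail=3, size=2
write(56): buf=[_ 36 46 56], head=1, tail=0, size=3
write(20): buf=[20 36 46 56], head=1, tail=1, size=4
read(): buf=[20 _ 46 56], head=2, tail=1, size=3
read(): buf=[20 _ _ 56], head=3, tail=1, size=2
write(9): buf=[20 9 _ 56], head=3, tail=2, size=3
write(45): buf=[20 9 45 56], head=3, tail=3, size=4
read(): buf=[20 9 45 _], head=0, tail=3, size=3
read(): buf=[_ 9 45 _], head=1, tail=3, size=2

Answer: _ 9 45 _
1
3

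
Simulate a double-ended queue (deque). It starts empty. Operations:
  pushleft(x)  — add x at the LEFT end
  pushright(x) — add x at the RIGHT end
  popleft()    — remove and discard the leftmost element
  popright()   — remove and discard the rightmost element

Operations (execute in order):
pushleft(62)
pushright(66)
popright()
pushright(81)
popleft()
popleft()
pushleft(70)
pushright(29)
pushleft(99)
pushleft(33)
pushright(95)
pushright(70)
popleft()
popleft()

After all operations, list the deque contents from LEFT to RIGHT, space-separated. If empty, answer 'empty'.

Answer: 70 29 95 70

Derivation:
pushleft(62): [62]
pushright(66): [62, 66]
popright(): [62]
pushright(81): [62, 81]
popleft(): [81]
popleft(): []
pushleft(70): [70]
pushright(29): [70, 29]
pushleft(99): [99, 70, 29]
pushleft(33): [33, 99, 70, 29]
pushright(95): [33, 99, 70, 29, 95]
pushright(70): [33, 99, 70, 29, 95, 70]
popleft(): [99, 70, 29, 95, 70]
popleft(): [70, 29, 95, 70]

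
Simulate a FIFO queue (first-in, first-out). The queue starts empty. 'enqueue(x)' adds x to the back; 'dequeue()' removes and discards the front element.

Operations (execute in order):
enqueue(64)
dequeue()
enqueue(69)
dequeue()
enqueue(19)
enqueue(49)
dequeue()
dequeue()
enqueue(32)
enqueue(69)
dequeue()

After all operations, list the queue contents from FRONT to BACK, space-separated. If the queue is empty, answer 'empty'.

enqueue(64): [64]
dequeue(): []
enqueue(69): [69]
dequeue(): []
enqueue(19): [19]
enqueue(49): [19, 49]
dequeue(): [49]
dequeue(): []
enqueue(32): [32]
enqueue(69): [32, 69]
dequeue(): [69]

Answer: 69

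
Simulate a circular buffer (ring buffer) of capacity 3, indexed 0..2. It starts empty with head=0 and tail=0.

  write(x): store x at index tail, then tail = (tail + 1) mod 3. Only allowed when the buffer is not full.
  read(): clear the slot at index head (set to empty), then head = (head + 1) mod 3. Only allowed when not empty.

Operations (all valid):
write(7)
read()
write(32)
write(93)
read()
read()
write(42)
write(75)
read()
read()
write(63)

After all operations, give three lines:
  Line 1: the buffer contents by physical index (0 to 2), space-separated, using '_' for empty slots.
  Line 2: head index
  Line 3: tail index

Answer: _ _ 63
2
0

Derivation:
write(7): buf=[7 _ _], head=0, tail=1, size=1
read(): buf=[_ _ _], head=1, tail=1, size=0
write(32): buf=[_ 32 _], head=1, tail=2, size=1
write(93): buf=[_ 32 93], head=1, tail=0, size=2
read(): buf=[_ _ 93], head=2, tail=0, size=1
read(): buf=[_ _ _], head=0, tail=0, size=0
write(42): buf=[42 _ _], head=0, tail=1, size=1
write(75): buf=[42 75 _], head=0, tail=2, size=2
read(): buf=[_ 75 _], head=1, tail=2, size=1
read(): buf=[_ _ _], head=2, tail=2, size=0
write(63): buf=[_ _ 63], head=2, tail=0, size=1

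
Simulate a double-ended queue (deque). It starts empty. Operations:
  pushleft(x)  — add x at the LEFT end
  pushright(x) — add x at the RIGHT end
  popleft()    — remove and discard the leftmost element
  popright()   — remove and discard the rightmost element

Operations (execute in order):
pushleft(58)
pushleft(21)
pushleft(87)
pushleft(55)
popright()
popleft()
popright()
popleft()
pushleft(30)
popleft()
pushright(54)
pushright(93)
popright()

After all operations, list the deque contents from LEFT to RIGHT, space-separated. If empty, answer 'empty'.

pushleft(58): [58]
pushleft(21): [21, 58]
pushleft(87): [87, 21, 58]
pushleft(55): [55, 87, 21, 58]
popright(): [55, 87, 21]
popleft(): [87, 21]
popright(): [87]
popleft(): []
pushleft(30): [30]
popleft(): []
pushright(54): [54]
pushright(93): [54, 93]
popright(): [54]

Answer: 54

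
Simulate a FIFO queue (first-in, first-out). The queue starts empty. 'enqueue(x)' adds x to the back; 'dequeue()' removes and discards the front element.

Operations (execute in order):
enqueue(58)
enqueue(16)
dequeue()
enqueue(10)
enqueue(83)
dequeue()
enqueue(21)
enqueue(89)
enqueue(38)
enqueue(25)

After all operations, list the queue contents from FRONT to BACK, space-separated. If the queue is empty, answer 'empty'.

Answer: 10 83 21 89 38 25

Derivation:
enqueue(58): [58]
enqueue(16): [58, 16]
dequeue(): [16]
enqueue(10): [16, 10]
enqueue(83): [16, 10, 83]
dequeue(): [10, 83]
enqueue(21): [10, 83, 21]
enqueue(89): [10, 83, 21, 89]
enqueue(38): [10, 83, 21, 89, 38]
enqueue(25): [10, 83, 21, 89, 38, 25]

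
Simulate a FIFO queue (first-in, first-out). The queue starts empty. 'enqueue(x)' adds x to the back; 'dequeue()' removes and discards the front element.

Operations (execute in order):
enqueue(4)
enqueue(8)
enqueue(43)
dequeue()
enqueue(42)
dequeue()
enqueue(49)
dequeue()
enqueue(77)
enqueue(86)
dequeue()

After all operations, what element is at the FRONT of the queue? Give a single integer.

Answer: 49

Derivation:
enqueue(4): queue = [4]
enqueue(8): queue = [4, 8]
enqueue(43): queue = [4, 8, 43]
dequeue(): queue = [8, 43]
enqueue(42): queue = [8, 43, 42]
dequeue(): queue = [43, 42]
enqueue(49): queue = [43, 42, 49]
dequeue(): queue = [42, 49]
enqueue(77): queue = [42, 49, 77]
enqueue(86): queue = [42, 49, 77, 86]
dequeue(): queue = [49, 77, 86]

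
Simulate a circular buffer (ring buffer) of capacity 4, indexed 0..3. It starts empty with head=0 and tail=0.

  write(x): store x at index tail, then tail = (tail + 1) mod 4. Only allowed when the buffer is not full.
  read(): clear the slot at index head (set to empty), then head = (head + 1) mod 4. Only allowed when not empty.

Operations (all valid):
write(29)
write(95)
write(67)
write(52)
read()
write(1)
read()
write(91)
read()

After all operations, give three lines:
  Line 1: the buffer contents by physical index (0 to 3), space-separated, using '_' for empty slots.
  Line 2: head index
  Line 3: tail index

Answer: 1 91 _ 52
3
2

Derivation:
write(29): buf=[29 _ _ _], head=0, tail=1, size=1
write(95): buf=[29 95 _ _], head=0, tail=2, size=2
write(67): buf=[29 95 67 _], head=0, tail=3, size=3
write(52): buf=[29 95 67 52], head=0, tail=0, size=4
read(): buf=[_ 95 67 52], head=1, tail=0, size=3
write(1): buf=[1 95 67 52], head=1, tail=1, size=4
read(): buf=[1 _ 67 52], head=2, tail=1, size=3
write(91): buf=[1 91 67 52], head=2, tail=2, size=4
read(): buf=[1 91 _ 52], head=3, tail=2, size=3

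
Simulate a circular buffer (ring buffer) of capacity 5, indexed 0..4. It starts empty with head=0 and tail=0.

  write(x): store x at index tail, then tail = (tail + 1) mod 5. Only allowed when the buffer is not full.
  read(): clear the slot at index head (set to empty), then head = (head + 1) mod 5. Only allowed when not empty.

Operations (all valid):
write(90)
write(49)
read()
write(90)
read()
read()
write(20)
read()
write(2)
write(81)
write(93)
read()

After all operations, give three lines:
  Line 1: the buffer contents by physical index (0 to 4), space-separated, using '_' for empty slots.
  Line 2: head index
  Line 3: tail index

write(90): buf=[90 _ _ _ _], head=0, tail=1, size=1
write(49): buf=[90 49 _ _ _], head=0, tail=2, size=2
read(): buf=[_ 49 _ _ _], head=1, tail=2, size=1
write(90): buf=[_ 49 90 _ _], head=1, tail=3, size=2
read(): buf=[_ _ 90 _ _], head=2, tail=3, size=1
read(): buf=[_ _ _ _ _], head=3, tail=3, size=0
write(20): buf=[_ _ _ 20 _], head=3, tail=4, size=1
read(): buf=[_ _ _ _ _], head=4, tail=4, size=0
write(2): buf=[_ _ _ _ 2], head=4, tail=0, size=1
write(81): buf=[81 _ _ _ 2], head=4, tail=1, size=2
write(93): buf=[81 93 _ _ 2], head=4, tail=2, size=3
read(): buf=[81 93 _ _ _], head=0, tail=2, size=2

Answer: 81 93 _ _ _
0
2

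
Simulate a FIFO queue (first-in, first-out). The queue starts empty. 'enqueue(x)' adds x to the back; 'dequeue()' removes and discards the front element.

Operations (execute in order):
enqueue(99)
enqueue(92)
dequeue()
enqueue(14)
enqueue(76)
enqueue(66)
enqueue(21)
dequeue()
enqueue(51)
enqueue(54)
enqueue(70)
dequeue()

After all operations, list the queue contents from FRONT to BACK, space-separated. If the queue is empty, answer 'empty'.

enqueue(99): [99]
enqueue(92): [99, 92]
dequeue(): [92]
enqueue(14): [92, 14]
enqueue(76): [92, 14, 76]
enqueue(66): [92, 14, 76, 66]
enqueue(21): [92, 14, 76, 66, 21]
dequeue(): [14, 76, 66, 21]
enqueue(51): [14, 76, 66, 21, 51]
enqueue(54): [14, 76, 66, 21, 51, 54]
enqueue(70): [14, 76, 66, 21, 51, 54, 70]
dequeue(): [76, 66, 21, 51, 54, 70]

Answer: 76 66 21 51 54 70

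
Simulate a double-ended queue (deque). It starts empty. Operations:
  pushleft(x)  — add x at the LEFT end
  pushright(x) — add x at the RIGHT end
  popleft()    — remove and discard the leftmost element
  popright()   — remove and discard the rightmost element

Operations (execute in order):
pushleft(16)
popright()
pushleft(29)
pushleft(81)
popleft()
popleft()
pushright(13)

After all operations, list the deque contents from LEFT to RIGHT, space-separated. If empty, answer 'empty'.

Answer: 13

Derivation:
pushleft(16): [16]
popright(): []
pushleft(29): [29]
pushleft(81): [81, 29]
popleft(): [29]
popleft(): []
pushright(13): [13]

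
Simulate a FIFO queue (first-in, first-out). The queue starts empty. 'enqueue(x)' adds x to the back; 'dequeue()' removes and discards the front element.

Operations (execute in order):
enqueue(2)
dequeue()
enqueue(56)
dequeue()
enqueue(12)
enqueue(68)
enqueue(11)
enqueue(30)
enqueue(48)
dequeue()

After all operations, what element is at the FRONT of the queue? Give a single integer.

enqueue(2): queue = [2]
dequeue(): queue = []
enqueue(56): queue = [56]
dequeue(): queue = []
enqueue(12): queue = [12]
enqueue(68): queue = [12, 68]
enqueue(11): queue = [12, 68, 11]
enqueue(30): queue = [12, 68, 11, 30]
enqueue(48): queue = [12, 68, 11, 30, 48]
dequeue(): queue = [68, 11, 30, 48]

Answer: 68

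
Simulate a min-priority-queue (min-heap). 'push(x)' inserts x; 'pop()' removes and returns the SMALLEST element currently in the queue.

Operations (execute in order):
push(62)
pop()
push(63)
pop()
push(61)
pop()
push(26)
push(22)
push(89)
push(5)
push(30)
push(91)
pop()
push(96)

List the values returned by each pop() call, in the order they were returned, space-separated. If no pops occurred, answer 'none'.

Answer: 62 63 61 5

Derivation:
push(62): heap contents = [62]
pop() → 62: heap contents = []
push(63): heap contents = [63]
pop() → 63: heap contents = []
push(61): heap contents = [61]
pop() → 61: heap contents = []
push(26): heap contents = [26]
push(22): heap contents = [22, 26]
push(89): heap contents = [22, 26, 89]
push(5): heap contents = [5, 22, 26, 89]
push(30): heap contents = [5, 22, 26, 30, 89]
push(91): heap contents = [5, 22, 26, 30, 89, 91]
pop() → 5: heap contents = [22, 26, 30, 89, 91]
push(96): heap contents = [22, 26, 30, 89, 91, 96]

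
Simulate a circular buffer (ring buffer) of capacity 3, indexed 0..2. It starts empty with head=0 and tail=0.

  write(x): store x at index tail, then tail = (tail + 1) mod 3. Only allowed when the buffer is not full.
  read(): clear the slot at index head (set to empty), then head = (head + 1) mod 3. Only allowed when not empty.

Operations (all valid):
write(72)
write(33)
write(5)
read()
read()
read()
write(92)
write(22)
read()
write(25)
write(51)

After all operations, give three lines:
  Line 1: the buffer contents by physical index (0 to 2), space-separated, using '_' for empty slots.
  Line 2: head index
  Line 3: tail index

Answer: 51 22 25
1
1

Derivation:
write(72): buf=[72 _ _], head=0, tail=1, size=1
write(33): buf=[72 33 _], head=0, tail=2, size=2
write(5): buf=[72 33 5], head=0, tail=0, size=3
read(): buf=[_ 33 5], head=1, tail=0, size=2
read(): buf=[_ _ 5], head=2, tail=0, size=1
read(): buf=[_ _ _], head=0, tail=0, size=0
write(92): buf=[92 _ _], head=0, tail=1, size=1
write(22): buf=[92 22 _], head=0, tail=2, size=2
read(): buf=[_ 22 _], head=1, tail=2, size=1
write(25): buf=[_ 22 25], head=1, tail=0, size=2
write(51): buf=[51 22 25], head=1, tail=1, size=3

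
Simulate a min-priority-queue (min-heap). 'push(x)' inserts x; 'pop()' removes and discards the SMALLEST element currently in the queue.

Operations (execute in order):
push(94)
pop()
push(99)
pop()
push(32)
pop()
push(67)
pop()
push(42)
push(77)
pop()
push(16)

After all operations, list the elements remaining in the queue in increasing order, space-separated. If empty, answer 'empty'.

Answer: 16 77

Derivation:
push(94): heap contents = [94]
pop() → 94: heap contents = []
push(99): heap contents = [99]
pop() → 99: heap contents = []
push(32): heap contents = [32]
pop() → 32: heap contents = []
push(67): heap contents = [67]
pop() → 67: heap contents = []
push(42): heap contents = [42]
push(77): heap contents = [42, 77]
pop() → 42: heap contents = [77]
push(16): heap contents = [16, 77]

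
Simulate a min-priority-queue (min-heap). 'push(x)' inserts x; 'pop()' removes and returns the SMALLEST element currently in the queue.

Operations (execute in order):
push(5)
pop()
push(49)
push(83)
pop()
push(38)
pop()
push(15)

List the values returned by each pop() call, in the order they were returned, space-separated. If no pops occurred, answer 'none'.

Answer: 5 49 38

Derivation:
push(5): heap contents = [5]
pop() → 5: heap contents = []
push(49): heap contents = [49]
push(83): heap contents = [49, 83]
pop() → 49: heap contents = [83]
push(38): heap contents = [38, 83]
pop() → 38: heap contents = [83]
push(15): heap contents = [15, 83]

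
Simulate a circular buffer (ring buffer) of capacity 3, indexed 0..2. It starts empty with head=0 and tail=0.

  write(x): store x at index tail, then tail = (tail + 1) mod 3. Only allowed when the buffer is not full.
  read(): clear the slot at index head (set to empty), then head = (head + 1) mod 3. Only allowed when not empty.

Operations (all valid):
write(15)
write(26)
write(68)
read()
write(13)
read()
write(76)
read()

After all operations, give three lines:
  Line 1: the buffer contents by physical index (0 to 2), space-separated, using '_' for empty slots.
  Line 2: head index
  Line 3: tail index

write(15): buf=[15 _ _], head=0, tail=1, size=1
write(26): buf=[15 26 _], head=0, tail=2, size=2
write(68): buf=[15 26 68], head=0, tail=0, size=3
read(): buf=[_ 26 68], head=1, tail=0, size=2
write(13): buf=[13 26 68], head=1, tail=1, size=3
read(): buf=[13 _ 68], head=2, tail=1, size=2
write(76): buf=[13 76 68], head=2, tail=2, size=3
read(): buf=[13 76 _], head=0, tail=2, size=2

Answer: 13 76 _
0
2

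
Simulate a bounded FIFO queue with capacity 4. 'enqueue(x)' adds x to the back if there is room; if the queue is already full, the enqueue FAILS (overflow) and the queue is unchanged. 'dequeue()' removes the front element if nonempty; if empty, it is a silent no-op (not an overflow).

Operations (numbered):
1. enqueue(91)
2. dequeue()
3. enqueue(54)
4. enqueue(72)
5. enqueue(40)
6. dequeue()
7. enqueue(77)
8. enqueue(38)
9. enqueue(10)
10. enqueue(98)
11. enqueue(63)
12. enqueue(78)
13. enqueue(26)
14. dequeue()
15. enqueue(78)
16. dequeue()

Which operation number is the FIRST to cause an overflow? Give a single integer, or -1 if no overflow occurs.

Answer: 9

Derivation:
1. enqueue(91): size=1
2. dequeue(): size=0
3. enqueue(54): size=1
4. enqueue(72): size=2
5. enqueue(40): size=3
6. dequeue(): size=2
7. enqueue(77): size=3
8. enqueue(38): size=4
9. enqueue(10): size=4=cap → OVERFLOW (fail)
10. enqueue(98): size=4=cap → OVERFLOW (fail)
11. enqueue(63): size=4=cap → OVERFLOW (fail)
12. enqueue(78): size=4=cap → OVERFLOW (fail)
13. enqueue(26): size=4=cap → OVERFLOW (fail)
14. dequeue(): size=3
15. enqueue(78): size=4
16. dequeue(): size=3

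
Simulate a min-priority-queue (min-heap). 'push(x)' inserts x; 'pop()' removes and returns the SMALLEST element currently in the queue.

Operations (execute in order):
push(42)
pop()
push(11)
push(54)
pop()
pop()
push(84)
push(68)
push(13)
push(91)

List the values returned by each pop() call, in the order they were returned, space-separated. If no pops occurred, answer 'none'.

Answer: 42 11 54

Derivation:
push(42): heap contents = [42]
pop() → 42: heap contents = []
push(11): heap contents = [11]
push(54): heap contents = [11, 54]
pop() → 11: heap contents = [54]
pop() → 54: heap contents = []
push(84): heap contents = [84]
push(68): heap contents = [68, 84]
push(13): heap contents = [13, 68, 84]
push(91): heap contents = [13, 68, 84, 91]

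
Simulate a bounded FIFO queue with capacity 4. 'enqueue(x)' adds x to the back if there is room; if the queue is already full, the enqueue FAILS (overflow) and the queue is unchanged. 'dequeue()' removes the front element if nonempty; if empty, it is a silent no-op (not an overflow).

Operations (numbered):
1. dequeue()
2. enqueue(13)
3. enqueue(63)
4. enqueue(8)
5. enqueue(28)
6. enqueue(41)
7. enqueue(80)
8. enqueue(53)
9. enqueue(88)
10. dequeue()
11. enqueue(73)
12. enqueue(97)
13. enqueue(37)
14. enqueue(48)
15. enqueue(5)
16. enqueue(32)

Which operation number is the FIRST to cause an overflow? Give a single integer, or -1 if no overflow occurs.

1. dequeue(): empty, no-op, size=0
2. enqueue(13): size=1
3. enqueue(63): size=2
4. enqueue(8): size=3
5. enqueue(28): size=4
6. enqueue(41): size=4=cap → OVERFLOW (fail)
7. enqueue(80): size=4=cap → OVERFLOW (fail)
8. enqueue(53): size=4=cap → OVERFLOW (fail)
9. enqueue(88): size=4=cap → OVERFLOW (fail)
10. dequeue(): size=3
11. enqueue(73): size=4
12. enqueue(97): size=4=cap → OVERFLOW (fail)
13. enqueue(37): size=4=cap → OVERFLOW (fail)
14. enqueue(48): size=4=cap → OVERFLOW (fail)
15. enqueue(5): size=4=cap → OVERFLOW (fail)
16. enqueue(32): size=4=cap → OVERFLOW (fail)

Answer: 6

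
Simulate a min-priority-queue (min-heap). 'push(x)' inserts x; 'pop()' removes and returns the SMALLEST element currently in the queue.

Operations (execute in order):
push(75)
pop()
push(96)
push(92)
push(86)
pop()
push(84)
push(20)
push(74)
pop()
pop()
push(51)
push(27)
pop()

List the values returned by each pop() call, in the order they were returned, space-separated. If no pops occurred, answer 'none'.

push(75): heap contents = [75]
pop() → 75: heap contents = []
push(96): heap contents = [96]
push(92): heap contents = [92, 96]
push(86): heap contents = [86, 92, 96]
pop() → 86: heap contents = [92, 96]
push(84): heap contents = [84, 92, 96]
push(20): heap contents = [20, 84, 92, 96]
push(74): heap contents = [20, 74, 84, 92, 96]
pop() → 20: heap contents = [74, 84, 92, 96]
pop() → 74: heap contents = [84, 92, 96]
push(51): heap contents = [51, 84, 92, 96]
push(27): heap contents = [27, 51, 84, 92, 96]
pop() → 27: heap contents = [51, 84, 92, 96]

Answer: 75 86 20 74 27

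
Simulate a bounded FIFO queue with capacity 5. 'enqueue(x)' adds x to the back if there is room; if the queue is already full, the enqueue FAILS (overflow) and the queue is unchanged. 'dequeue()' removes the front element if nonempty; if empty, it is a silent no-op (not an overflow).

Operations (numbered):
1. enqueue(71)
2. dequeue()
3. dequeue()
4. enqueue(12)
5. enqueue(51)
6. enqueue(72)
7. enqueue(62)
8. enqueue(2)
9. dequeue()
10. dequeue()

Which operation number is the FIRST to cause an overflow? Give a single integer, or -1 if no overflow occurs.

Answer: -1

Derivation:
1. enqueue(71): size=1
2. dequeue(): size=0
3. dequeue(): empty, no-op, size=0
4. enqueue(12): size=1
5. enqueue(51): size=2
6. enqueue(72): size=3
7. enqueue(62): size=4
8. enqueue(2): size=5
9. dequeue(): size=4
10. dequeue(): size=3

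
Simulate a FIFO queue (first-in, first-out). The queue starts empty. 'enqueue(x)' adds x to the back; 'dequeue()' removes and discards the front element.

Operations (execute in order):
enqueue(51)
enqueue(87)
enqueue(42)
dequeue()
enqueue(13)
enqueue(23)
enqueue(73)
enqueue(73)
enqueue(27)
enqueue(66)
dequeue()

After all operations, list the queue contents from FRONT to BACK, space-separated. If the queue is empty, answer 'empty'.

enqueue(51): [51]
enqueue(87): [51, 87]
enqueue(42): [51, 87, 42]
dequeue(): [87, 42]
enqueue(13): [87, 42, 13]
enqueue(23): [87, 42, 13, 23]
enqueue(73): [87, 42, 13, 23, 73]
enqueue(73): [87, 42, 13, 23, 73, 73]
enqueue(27): [87, 42, 13, 23, 73, 73, 27]
enqueue(66): [87, 42, 13, 23, 73, 73, 27, 66]
dequeue(): [42, 13, 23, 73, 73, 27, 66]

Answer: 42 13 23 73 73 27 66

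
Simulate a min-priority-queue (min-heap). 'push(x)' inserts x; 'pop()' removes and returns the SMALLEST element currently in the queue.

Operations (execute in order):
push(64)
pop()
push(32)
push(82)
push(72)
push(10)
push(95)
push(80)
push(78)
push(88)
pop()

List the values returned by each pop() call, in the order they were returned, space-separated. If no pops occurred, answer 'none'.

push(64): heap contents = [64]
pop() → 64: heap contents = []
push(32): heap contents = [32]
push(82): heap contents = [32, 82]
push(72): heap contents = [32, 72, 82]
push(10): heap contents = [10, 32, 72, 82]
push(95): heap contents = [10, 32, 72, 82, 95]
push(80): heap contents = [10, 32, 72, 80, 82, 95]
push(78): heap contents = [10, 32, 72, 78, 80, 82, 95]
push(88): heap contents = [10, 32, 72, 78, 80, 82, 88, 95]
pop() → 10: heap contents = [32, 72, 78, 80, 82, 88, 95]

Answer: 64 10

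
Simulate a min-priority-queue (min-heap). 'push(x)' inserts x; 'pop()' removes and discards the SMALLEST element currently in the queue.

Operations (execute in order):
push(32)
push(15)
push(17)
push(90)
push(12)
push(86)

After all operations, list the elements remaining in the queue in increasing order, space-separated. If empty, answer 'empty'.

push(32): heap contents = [32]
push(15): heap contents = [15, 32]
push(17): heap contents = [15, 17, 32]
push(90): heap contents = [15, 17, 32, 90]
push(12): heap contents = [12, 15, 17, 32, 90]
push(86): heap contents = [12, 15, 17, 32, 86, 90]

Answer: 12 15 17 32 86 90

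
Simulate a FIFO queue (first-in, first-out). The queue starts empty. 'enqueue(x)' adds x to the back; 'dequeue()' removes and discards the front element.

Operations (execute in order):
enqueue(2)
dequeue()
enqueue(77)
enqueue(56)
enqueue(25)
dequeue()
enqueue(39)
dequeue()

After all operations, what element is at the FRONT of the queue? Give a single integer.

enqueue(2): queue = [2]
dequeue(): queue = []
enqueue(77): queue = [77]
enqueue(56): queue = [77, 56]
enqueue(25): queue = [77, 56, 25]
dequeue(): queue = [56, 25]
enqueue(39): queue = [56, 25, 39]
dequeue(): queue = [25, 39]

Answer: 25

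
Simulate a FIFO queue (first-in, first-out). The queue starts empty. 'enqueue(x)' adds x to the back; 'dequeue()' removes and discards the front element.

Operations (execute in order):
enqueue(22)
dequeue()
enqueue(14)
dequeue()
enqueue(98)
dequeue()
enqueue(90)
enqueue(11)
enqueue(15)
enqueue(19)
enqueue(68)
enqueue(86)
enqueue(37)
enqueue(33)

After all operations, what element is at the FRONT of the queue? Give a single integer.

enqueue(22): queue = [22]
dequeue(): queue = []
enqueue(14): queue = [14]
dequeue(): queue = []
enqueue(98): queue = [98]
dequeue(): queue = []
enqueue(90): queue = [90]
enqueue(11): queue = [90, 11]
enqueue(15): queue = [90, 11, 15]
enqueue(19): queue = [90, 11, 15, 19]
enqueue(68): queue = [90, 11, 15, 19, 68]
enqueue(86): queue = [90, 11, 15, 19, 68, 86]
enqueue(37): queue = [90, 11, 15, 19, 68, 86, 37]
enqueue(33): queue = [90, 11, 15, 19, 68, 86, 37, 33]

Answer: 90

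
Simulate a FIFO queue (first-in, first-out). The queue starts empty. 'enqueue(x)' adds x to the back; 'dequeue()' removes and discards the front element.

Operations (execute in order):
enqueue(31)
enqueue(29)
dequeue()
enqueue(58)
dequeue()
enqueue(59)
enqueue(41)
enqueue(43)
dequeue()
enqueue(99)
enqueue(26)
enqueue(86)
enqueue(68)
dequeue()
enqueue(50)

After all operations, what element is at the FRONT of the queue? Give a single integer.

enqueue(31): queue = [31]
enqueue(29): queue = [31, 29]
dequeue(): queue = [29]
enqueue(58): queue = [29, 58]
dequeue(): queue = [58]
enqueue(59): queue = [58, 59]
enqueue(41): queue = [58, 59, 41]
enqueue(43): queue = [58, 59, 41, 43]
dequeue(): queue = [59, 41, 43]
enqueue(99): queue = [59, 41, 43, 99]
enqueue(26): queue = [59, 41, 43, 99, 26]
enqueue(86): queue = [59, 41, 43, 99, 26, 86]
enqueue(68): queue = [59, 41, 43, 99, 26, 86, 68]
dequeue(): queue = [41, 43, 99, 26, 86, 68]
enqueue(50): queue = [41, 43, 99, 26, 86, 68, 50]

Answer: 41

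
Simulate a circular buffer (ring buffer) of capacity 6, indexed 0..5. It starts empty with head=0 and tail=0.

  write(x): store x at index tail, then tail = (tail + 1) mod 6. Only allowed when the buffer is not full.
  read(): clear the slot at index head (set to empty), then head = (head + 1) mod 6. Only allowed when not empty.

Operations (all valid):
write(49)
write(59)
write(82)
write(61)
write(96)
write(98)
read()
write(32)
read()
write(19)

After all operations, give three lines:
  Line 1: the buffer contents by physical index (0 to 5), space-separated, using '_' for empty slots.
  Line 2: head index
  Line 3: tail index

Answer: 32 19 82 61 96 98
2
2

Derivation:
write(49): buf=[49 _ _ _ _ _], head=0, tail=1, size=1
write(59): buf=[49 59 _ _ _ _], head=0, tail=2, size=2
write(82): buf=[49 59 82 _ _ _], head=0, tail=3, size=3
write(61): buf=[49 59 82 61 _ _], head=0, tail=4, size=4
write(96): buf=[49 59 82 61 96 _], head=0, tail=5, size=5
write(98): buf=[49 59 82 61 96 98], head=0, tail=0, size=6
read(): buf=[_ 59 82 61 96 98], head=1, tail=0, size=5
write(32): buf=[32 59 82 61 96 98], head=1, tail=1, size=6
read(): buf=[32 _ 82 61 96 98], head=2, tail=1, size=5
write(19): buf=[32 19 82 61 96 98], head=2, tail=2, size=6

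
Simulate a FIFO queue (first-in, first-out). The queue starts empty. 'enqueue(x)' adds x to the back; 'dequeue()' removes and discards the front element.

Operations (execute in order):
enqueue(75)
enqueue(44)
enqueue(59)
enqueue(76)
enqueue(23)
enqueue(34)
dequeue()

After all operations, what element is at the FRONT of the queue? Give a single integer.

enqueue(75): queue = [75]
enqueue(44): queue = [75, 44]
enqueue(59): queue = [75, 44, 59]
enqueue(76): queue = [75, 44, 59, 76]
enqueue(23): queue = [75, 44, 59, 76, 23]
enqueue(34): queue = [75, 44, 59, 76, 23, 34]
dequeue(): queue = [44, 59, 76, 23, 34]

Answer: 44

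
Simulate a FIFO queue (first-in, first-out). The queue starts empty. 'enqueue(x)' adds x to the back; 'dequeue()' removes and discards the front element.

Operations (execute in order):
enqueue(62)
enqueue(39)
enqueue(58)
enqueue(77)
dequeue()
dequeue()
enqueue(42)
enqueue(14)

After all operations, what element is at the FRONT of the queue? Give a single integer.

Answer: 58

Derivation:
enqueue(62): queue = [62]
enqueue(39): queue = [62, 39]
enqueue(58): queue = [62, 39, 58]
enqueue(77): queue = [62, 39, 58, 77]
dequeue(): queue = [39, 58, 77]
dequeue(): queue = [58, 77]
enqueue(42): queue = [58, 77, 42]
enqueue(14): queue = [58, 77, 42, 14]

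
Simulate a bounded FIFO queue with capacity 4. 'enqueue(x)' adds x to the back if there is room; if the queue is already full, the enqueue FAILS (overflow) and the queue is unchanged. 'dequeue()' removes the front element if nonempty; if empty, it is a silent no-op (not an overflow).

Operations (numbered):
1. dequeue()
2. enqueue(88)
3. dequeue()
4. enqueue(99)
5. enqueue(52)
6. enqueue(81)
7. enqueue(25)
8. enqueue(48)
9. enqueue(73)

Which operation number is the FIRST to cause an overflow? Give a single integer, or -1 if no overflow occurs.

1. dequeue(): empty, no-op, size=0
2. enqueue(88): size=1
3. dequeue(): size=0
4. enqueue(99): size=1
5. enqueue(52): size=2
6. enqueue(81): size=3
7. enqueue(25): size=4
8. enqueue(48): size=4=cap → OVERFLOW (fail)
9. enqueue(73): size=4=cap → OVERFLOW (fail)

Answer: 8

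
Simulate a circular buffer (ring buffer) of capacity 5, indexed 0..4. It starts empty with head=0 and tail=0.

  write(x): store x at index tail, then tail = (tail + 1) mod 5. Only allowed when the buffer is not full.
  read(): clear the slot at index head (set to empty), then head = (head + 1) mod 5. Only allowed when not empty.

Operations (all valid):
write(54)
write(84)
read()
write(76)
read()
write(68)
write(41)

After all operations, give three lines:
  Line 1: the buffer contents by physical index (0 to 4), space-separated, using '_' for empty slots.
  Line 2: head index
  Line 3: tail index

write(54): buf=[54 _ _ _ _], head=0, tail=1, size=1
write(84): buf=[54 84 _ _ _], head=0, tail=2, size=2
read(): buf=[_ 84 _ _ _], head=1, tail=2, size=1
write(76): buf=[_ 84 76 _ _], head=1, tail=3, size=2
read(): buf=[_ _ 76 _ _], head=2, tail=3, size=1
write(68): buf=[_ _ 76 68 _], head=2, tail=4, size=2
write(41): buf=[_ _ 76 68 41], head=2, tail=0, size=3

Answer: _ _ 76 68 41
2
0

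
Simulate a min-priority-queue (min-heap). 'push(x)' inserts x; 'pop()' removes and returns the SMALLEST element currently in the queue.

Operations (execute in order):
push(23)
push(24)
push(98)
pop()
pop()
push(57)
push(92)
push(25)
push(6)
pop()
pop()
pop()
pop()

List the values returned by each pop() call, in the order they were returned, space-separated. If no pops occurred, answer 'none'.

push(23): heap contents = [23]
push(24): heap contents = [23, 24]
push(98): heap contents = [23, 24, 98]
pop() → 23: heap contents = [24, 98]
pop() → 24: heap contents = [98]
push(57): heap contents = [57, 98]
push(92): heap contents = [57, 92, 98]
push(25): heap contents = [25, 57, 92, 98]
push(6): heap contents = [6, 25, 57, 92, 98]
pop() → 6: heap contents = [25, 57, 92, 98]
pop() → 25: heap contents = [57, 92, 98]
pop() → 57: heap contents = [92, 98]
pop() → 92: heap contents = [98]

Answer: 23 24 6 25 57 92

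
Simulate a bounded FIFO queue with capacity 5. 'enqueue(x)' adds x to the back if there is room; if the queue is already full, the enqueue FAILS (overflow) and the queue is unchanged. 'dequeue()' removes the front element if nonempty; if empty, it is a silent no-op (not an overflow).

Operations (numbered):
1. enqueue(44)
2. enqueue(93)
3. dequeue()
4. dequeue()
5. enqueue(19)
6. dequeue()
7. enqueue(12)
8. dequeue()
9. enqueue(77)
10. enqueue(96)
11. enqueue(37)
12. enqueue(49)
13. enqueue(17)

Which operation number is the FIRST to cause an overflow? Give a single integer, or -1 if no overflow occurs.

Answer: -1

Derivation:
1. enqueue(44): size=1
2. enqueue(93): size=2
3. dequeue(): size=1
4. dequeue(): size=0
5. enqueue(19): size=1
6. dequeue(): size=0
7. enqueue(12): size=1
8. dequeue(): size=0
9. enqueue(77): size=1
10. enqueue(96): size=2
11. enqueue(37): size=3
12. enqueue(49): size=4
13. enqueue(17): size=5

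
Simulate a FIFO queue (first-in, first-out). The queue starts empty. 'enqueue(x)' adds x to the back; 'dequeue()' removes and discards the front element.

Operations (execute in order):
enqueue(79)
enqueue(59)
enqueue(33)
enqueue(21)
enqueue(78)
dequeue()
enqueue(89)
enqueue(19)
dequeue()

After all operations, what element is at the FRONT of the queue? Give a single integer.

enqueue(79): queue = [79]
enqueue(59): queue = [79, 59]
enqueue(33): queue = [79, 59, 33]
enqueue(21): queue = [79, 59, 33, 21]
enqueue(78): queue = [79, 59, 33, 21, 78]
dequeue(): queue = [59, 33, 21, 78]
enqueue(89): queue = [59, 33, 21, 78, 89]
enqueue(19): queue = [59, 33, 21, 78, 89, 19]
dequeue(): queue = [33, 21, 78, 89, 19]

Answer: 33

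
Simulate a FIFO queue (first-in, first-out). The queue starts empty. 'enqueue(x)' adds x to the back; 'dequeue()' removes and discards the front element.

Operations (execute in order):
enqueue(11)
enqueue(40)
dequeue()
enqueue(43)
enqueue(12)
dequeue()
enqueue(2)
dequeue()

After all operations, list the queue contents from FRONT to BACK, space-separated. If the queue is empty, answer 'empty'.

Answer: 12 2

Derivation:
enqueue(11): [11]
enqueue(40): [11, 40]
dequeue(): [40]
enqueue(43): [40, 43]
enqueue(12): [40, 43, 12]
dequeue(): [43, 12]
enqueue(2): [43, 12, 2]
dequeue(): [12, 2]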